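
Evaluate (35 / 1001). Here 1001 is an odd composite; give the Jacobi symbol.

Reciprocity: 35 ≡ 3 and 1001 ≡ 1 (mod 4), so (35/1001) = +(1001/35).
Reduce top mod 35: now compute (21/35).
Reciprocity: 21 ≡ 1 and 35 ≡ 3 (mod 4), so (21/35) = +(35/21).
Reduce top mod 21: now compute (14/21).
Pull out 2: since 21 ≡ 5 (mod 8), (2/21) = -1.
Reciprocity: 7 ≡ 3 and 21 ≡ 1 (mod 4), so (7/21) = +(21/7).
Reduce top mod 7: now compute (0/7).
Top reduces to 0: gcd > 1, so the symbol is 0.

0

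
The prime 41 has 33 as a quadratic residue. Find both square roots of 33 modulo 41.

19, 22

41 ≡ 1 (mod 4), so we find a root by search.
Trying successive values, 19² = 361 ≡ 33 (mod 41). The other root is 41 − 19 = 22.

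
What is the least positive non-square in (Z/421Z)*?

(2/421) = −1, so 2 is the smallest positive non-residue mod 421.

2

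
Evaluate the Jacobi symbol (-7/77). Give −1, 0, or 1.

First reduce: -7 ≡ 70 (mod 77).
Pull out 2: since 77 ≡ 5 (mod 8), (2/77) = -1.
Reciprocity: 35 ≡ 3 and 77 ≡ 1 (mod 4), so (35/77) = +(77/35).
Reduce top mod 35: now compute (7/35).
Reciprocity: 7 ≡ 3 and 35 ≡ 3 (mod 4), so (7/35) = −(35/7).
Reduce top mod 7: now compute (0/7).
Top reduces to 0: gcd > 1, so the symbol is 0.

0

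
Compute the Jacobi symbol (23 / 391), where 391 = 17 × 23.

0

Reciprocity: 23 ≡ 3 and 391 ≡ 3 (mod 4), so (23/391) = −(391/23).
Reduce top mod 23: now compute (0/23).
Top reduces to 0: gcd > 1, so the symbol is 0.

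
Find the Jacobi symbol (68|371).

-1

Pull out 2^2: since 371 ≡ 3 (mod 8), (2/371) = -1, so (2/371)^2 = +1.
Reciprocity: 17 ≡ 1 and 371 ≡ 3 (mod 4), so (17/371) = +(371/17).
Reduce top mod 17: now compute (14/17).
Pull out 2: since 17 ≡ 1 (mod 8), (2/17) = +1.
Reciprocity: 7 ≡ 3 and 17 ≡ 1 (mod 4), so (7/17) = +(17/7).
Reduce top mod 7: now compute (3/7).
Reciprocity: 3 ≡ 3 and 7 ≡ 3 (mod 4), so (3/7) = −(7/3).
Reduce top mod 3: now compute (1/3).
Reached (1/3) = 1. Collecting the sign flips along the way, the symbol is -1.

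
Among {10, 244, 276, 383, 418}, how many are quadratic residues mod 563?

(10/563) = +1 → QR.
(244/563) = +1 → QR.
(276/563) = +1 → QR.
(383/563) = +1 → QR.
(418/563) = -1 → non-residue.
Total quadratic residues among the 5: 4.

4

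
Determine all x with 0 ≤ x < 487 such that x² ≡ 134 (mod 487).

Since 487 ≡ 3 (mod 4), a square root of 134 is 134^((487+1)/4) = 134^122 mod 487.
Repeated squaring: 134^2≡424, 134^4≡73, 134^8≡459, 134^16≡297, 134^32≡62, 134^64≡435 (mod 487).
134^122 = 134^(64+32+16+8+2) ≡ 240 (mod 487).
Check: 240² = 57600 ≡ 134 (mod 487). The two roots are 240 and 247.

240, 247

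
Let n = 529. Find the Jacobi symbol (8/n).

1

Pull out 2^3: since 529 ≡ 1 (mod 8), (2/529) = +1, so (2/529)^3 = +1.
Reached (1/529) = 1. Collecting the sign flips along the way, the symbol is +1.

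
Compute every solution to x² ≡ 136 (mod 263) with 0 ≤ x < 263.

98, 165

Since 263 ≡ 3 (mod 4), a square root of 136 is 136^((263+1)/4) = 136^66 mod 263.
Repeated squaring: 136^2≡86, 136^4≡32, 136^8≡235, 136^16≡258, 136^32≡25, 136^64≡99 (mod 263).
136^66 = 136^(64+2) ≡ 98 (mod 263).
Check: 98² = 9604 ≡ 136 (mod 263). The two roots are 98 and 165.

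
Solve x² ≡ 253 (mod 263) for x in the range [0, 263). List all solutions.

Since 263 ≡ 3 (mod 4), a square root of 253 is 253^((263+1)/4) = 253^66 mod 263.
Repeated squaring: 253^2≡100, 253^4≡6, 253^8≡36, 253^16≡244, 253^32≡98, 253^64≡136 (mod 263).
253^66 = 253^(64+2) ≡ 187 (mod 263).
Check: 187² = 34969 ≡ 253 (mod 263). The two roots are 76 and 187.

76, 187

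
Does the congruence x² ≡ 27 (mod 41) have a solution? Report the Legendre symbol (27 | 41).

-1

Reciprocity: 27 ≡ 3 and 41 ≡ 1 (mod 4), so (27/41) = +(41/27).
Reduce top mod 27: now compute (14/27).
Pull out 2: since 27 ≡ 3 (mod 8), (2/27) = -1.
Reciprocity: 7 ≡ 3 and 27 ≡ 3 (mod 4), so (7/27) = −(27/7).
Reduce top mod 7: now compute (6/7).
Pull out 2: since 7 ≡ 7 (mod 8), (2/7) = +1.
Reciprocity: 3 ≡ 3 and 7 ≡ 3 (mod 4), so (3/7) = −(7/3).
Reduce top mod 3: now compute (1/3).
Reached (1/3) = 1. Collecting the sign flips along the way, the symbol is -1.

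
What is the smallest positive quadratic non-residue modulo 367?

3

(2/367) = +1, so 2 is a residue.
(3/367) = −1, so 3 is the smallest positive non-residue mod 367.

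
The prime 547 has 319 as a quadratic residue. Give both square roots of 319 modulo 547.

Since 547 ≡ 3 (mod 4), a square root of 319 is 319^((547+1)/4) = 319^137 mod 547.
Repeated squaring: 319^2≡19, 319^4≡361, 319^8≡135, 319^16≡174, 319^32≡191, 319^64≡379, 319^128≡327 (mod 547).
319^137 = 319^(128+8+1) ≡ 287 (mod 547).
Check: 287² = 82369 ≡ 319 (mod 547). The two roots are 260 and 287.

260, 287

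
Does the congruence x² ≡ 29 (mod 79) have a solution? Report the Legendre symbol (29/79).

Reciprocity: 29 ≡ 1 and 79 ≡ 3 (mod 4), so (29/79) = +(79/29).
Reduce top mod 29: now compute (21/29).
Reciprocity: 21 ≡ 1 and 29 ≡ 1 (mod 4), so (21/29) = +(29/21).
Reduce top mod 21: now compute (8/21).
Pull out 2^3: since 21 ≡ 5 (mod 8), (2/21) = -1, so (2/21)^3 = -1.
Reached (1/21) = 1. Collecting the sign flips along the way, the symbol is -1.

-1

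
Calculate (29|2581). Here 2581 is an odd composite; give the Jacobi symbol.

0

Reciprocity: 29 ≡ 1 and 2581 ≡ 1 (mod 4), so (29/2581) = +(2581/29).
Reduce top mod 29: now compute (0/29).
Top reduces to 0: gcd > 1, so the symbol is 0.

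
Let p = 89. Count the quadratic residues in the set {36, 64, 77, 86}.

(36/89) = +1 → QR.
(64/89) = +1 → QR.
(77/89) = -1 → non-residue.
(86/89) = -1 → non-residue.
Total quadratic residues among the 4: 2.

2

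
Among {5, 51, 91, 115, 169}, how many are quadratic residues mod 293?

(5/293) = -1 → non-residue.
(51/293) = -1 → non-residue.
(91/293) = +1 → QR.
(115/293) = +1 → QR.
(169/293) = +1 → QR.
Total quadratic residues among the 5: 3.

3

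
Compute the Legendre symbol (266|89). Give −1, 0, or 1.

1

First reduce: 266 ≡ 88 (mod 89).
Pull out 2^3: since 89 ≡ 1 (mod 8), (2/89) = +1, so (2/89)^3 = +1.
Reciprocity: 11 ≡ 3 and 89 ≡ 1 (mod 4), so (11/89) = +(89/11).
Reduce top mod 11: now compute (1/11).
Reached (1/11) = 1. Collecting the sign flips along the way, the symbol is +1.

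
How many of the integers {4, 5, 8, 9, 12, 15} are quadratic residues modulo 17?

(4/17) = +1 → QR.
(5/17) = -1 → non-residue.
(8/17) = +1 → QR.
(9/17) = +1 → QR.
(12/17) = -1 → non-residue.
(15/17) = +1 → QR.
Total quadratic residues among the 6: 4.

4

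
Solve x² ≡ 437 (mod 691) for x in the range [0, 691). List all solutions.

Since 691 ≡ 3 (mod 4), a square root of 437 is 437^((691+1)/4) = 437^173 mod 691.
Repeated squaring: 437^2≡253, 437^4≡437, 437^8≡253, 437^16≡437, 437^32≡253, 437^64≡437, 437^128≡253 (mod 691).
437^173 = 437^(128+32+8+4+1) ≡ 253 (mod 691).
Check: 253² = 64009 ≡ 437 (mod 691). The two roots are 253 and 438.

253, 438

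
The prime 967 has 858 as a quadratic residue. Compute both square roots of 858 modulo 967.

Since 967 ≡ 3 (mod 4), a square root of 858 is 858^((967+1)/4) = 858^242 mod 967.
Repeated squaring: 858^2≡277, 858^4≡336, 858^8≡724, 858^16≡62, 858^32≡943, 858^64≡576, 858^128≡95 (mod 967).
858^242 = 858^(128+64+32+16+2) ≡ 534 (mod 967).
Check: 534² = 285156 ≡ 858 (mod 967). The two roots are 433 and 534.

433, 534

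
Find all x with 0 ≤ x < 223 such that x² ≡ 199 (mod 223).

Since 223 ≡ 3 (mod 4), a square root of 199 is 199^((223+1)/4) = 199^56 mod 223.
Repeated squaring: 199^2≡130, 199^4≡175, 199^8≡74, 199^16≡124, 199^32≡212 (mod 223).
199^56 = 199^(32+16+8) ≡ 83 (mod 223).
Check: 83² = 6889 ≡ 199 (mod 223). The two roots are 83 and 140.

83, 140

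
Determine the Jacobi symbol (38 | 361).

0

Pull out 2: since 361 ≡ 1 (mod 8), (2/361) = +1.
Reciprocity: 19 ≡ 3 and 361 ≡ 1 (mod 4), so (19/361) = +(361/19).
Reduce top mod 19: now compute (0/19).
Top reduces to 0: gcd > 1, so the symbol is 0.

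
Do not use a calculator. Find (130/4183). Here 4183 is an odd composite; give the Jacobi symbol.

Pull out 2: since 4183 ≡ 7 (mod 8), (2/4183) = +1.
Reciprocity: 65 ≡ 1 and 4183 ≡ 3 (mod 4), so (65/4183) = +(4183/65).
Reduce top mod 65: now compute (23/65).
Reciprocity: 23 ≡ 3 and 65 ≡ 1 (mod 4), so (23/65) = +(65/23).
Reduce top mod 23: now compute (19/23).
Reciprocity: 19 ≡ 3 and 23 ≡ 3 (mod 4), so (19/23) = −(23/19).
Reduce top mod 19: now compute (4/19).
Pull out 2^2: since 19 ≡ 3 (mod 8), (2/19) = -1, so (2/19)^2 = +1.
Reached (1/19) = 1. Collecting the sign flips along the way, the symbol is -1.

-1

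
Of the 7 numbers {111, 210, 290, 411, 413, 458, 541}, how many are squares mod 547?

5

(111/547) = +1 → QR.
(210/547) = +1 → QR.
(290/547) = +1 → QR.
(411/547) = -1 → non-residue.
(413/547) = +1 → QR.
(458/547) = +1 → QR.
(541/547) = -1 → non-residue.
Total quadratic residues among the 7: 5.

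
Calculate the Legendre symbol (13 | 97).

Euler's criterion: (13/97) ≡ 13^48 (mod 97).
13^2 ≡ 72 (mod 97)
13^4 ≡ 43 (mod 97)
13^8 ≡ 6 (mod 97)
13^16 ≡ 36 (mod 97)
13^32 ≡ 35 (mod 97)
13^48 = 13^(32+16) ≡ 96 (mod 97).
Result is 96 ≡ −1, so (13/97) = −1.

-1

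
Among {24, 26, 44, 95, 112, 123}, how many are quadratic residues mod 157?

(24/157) = -1 → non-residue.
(26/157) = -1 → non-residue.
(44/157) = +1 → QR.
(95/157) = -1 → non-residue.
(112/157) = -1 → non-residue.
(123/157) = -1 → non-residue.
Total quadratic residues among the 6: 1.

1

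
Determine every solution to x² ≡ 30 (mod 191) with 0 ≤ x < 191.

52, 139

Since 191 ≡ 3 (mod 4), a square root of 30 is 30^((191+1)/4) = 30^48 mod 191.
Repeated squaring: 30^2≡136, 30^4≡160, 30^8≡6, 30^16≡36, 30^32≡150 (mod 191).
30^48 = 30^(32+16) ≡ 52 (mod 191).
Check: 52² = 2704 ≡ 30 (mod 191). The two roots are 52 and 139.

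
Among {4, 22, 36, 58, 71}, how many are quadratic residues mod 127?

4

(4/127) = +1 → QR.
(22/127) = +1 → QR.
(36/127) = +1 → QR.
(58/127) = -1 → non-residue.
(71/127) = +1 → QR.
Total quadratic residues among the 5: 4.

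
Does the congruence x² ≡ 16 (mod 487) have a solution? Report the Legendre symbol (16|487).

Pull out 2^4: since 487 ≡ 7 (mod 8), (2/487) = +1, so (2/487)^4 = +1.
Reached (1/487) = 1. Collecting the sign flips along the way, the symbol is +1.

1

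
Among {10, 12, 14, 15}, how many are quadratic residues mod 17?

1

(10/17) = -1 → non-residue.
(12/17) = -1 → non-residue.
(14/17) = -1 → non-residue.
(15/17) = +1 → QR.
Total quadratic residues among the 4: 1.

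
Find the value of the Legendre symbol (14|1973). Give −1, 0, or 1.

1

Pull out 2: since 1973 ≡ 5 (mod 8), (2/1973) = -1.
Reciprocity: 7 ≡ 3 and 1973 ≡ 1 (mod 4), so (7/1973) = +(1973/7).
Reduce top mod 7: now compute (6/7).
Pull out 2: since 7 ≡ 7 (mod 8), (2/7) = +1.
Reciprocity: 3 ≡ 3 and 7 ≡ 3 (mod 4), so (3/7) = −(7/3).
Reduce top mod 3: now compute (1/3).
Reached (1/3) = 1. Collecting the sign flips along the way, the symbol is +1.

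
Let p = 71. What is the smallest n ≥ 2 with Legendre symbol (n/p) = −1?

(2/71) = +1, so 2 is a residue.
(3/71) = +1, so 3 is a residue.
(4/71) = +1, so 4 is a residue.
(5/71) = +1, so 5 is a residue.
(6/71) = +1, so 6 is a residue.
(7/71) = −1, so 7 is the smallest positive non-residue mod 71.

7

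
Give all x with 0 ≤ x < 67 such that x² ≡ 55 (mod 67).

16, 51

Since 67 ≡ 3 (mod 4), a square root of 55 is 55^((67+1)/4) = 55^17 mod 67.
Repeated squaring: 55^2≡10, 55^4≡33, 55^8≡17, 55^16≡21 (mod 67).
55^17 = 55^(16+1) ≡ 16 (mod 67).
Check: 16² = 256 ≡ 55 (mod 67). The two roots are 16 and 51.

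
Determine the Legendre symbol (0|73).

Top reduces to 0: gcd > 1, so the symbol is 0.

0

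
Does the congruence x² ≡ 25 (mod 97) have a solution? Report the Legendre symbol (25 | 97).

1

Euler's criterion: (25/97) ≡ 25^48 (mod 97).
25^2 ≡ 43 (mod 97)
25^4 ≡ 6 (mod 97)
25^8 ≡ 36 (mod 97)
25^16 ≡ 35 (mod 97)
25^32 ≡ 61 (mod 97)
25^48 = 25^(32+16) ≡ 1 (mod 97).
Result is 1, so (25/97) = 1.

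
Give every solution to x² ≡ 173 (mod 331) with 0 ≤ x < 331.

Since 331 ≡ 3 (mod 4), a square root of 173 is 173^((331+1)/4) = 173^83 mod 331.
Repeated squaring: 173^2≡139, 173^4≡123, 173^8≡234, 173^16≡141, 173^32≡21, 173^64≡110 (mod 331).
173^83 = 173^(64+16+2+1) ≡ 156 (mod 331).
Check: 156² = 24336 ≡ 173 (mod 331). The two roots are 156 and 175.

156, 175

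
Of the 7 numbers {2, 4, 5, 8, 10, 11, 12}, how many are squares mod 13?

(2/13) = -1 → non-residue.
(4/13) = +1 → QR.
(5/13) = -1 → non-residue.
(8/13) = -1 → non-residue.
(10/13) = +1 → QR.
(11/13) = -1 → non-residue.
(12/13) = +1 → QR.
Total quadratic residues among the 7: 3.

3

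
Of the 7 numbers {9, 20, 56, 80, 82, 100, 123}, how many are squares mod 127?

3

(9/127) = +1 → QR.
(20/127) = -1 → non-residue.
(56/127) = -1 → non-residue.
(80/127) = -1 → non-residue.
(82/127) = +1 → QR.
(100/127) = +1 → QR.
(123/127) = -1 → non-residue.
Total quadratic residues among the 7: 3.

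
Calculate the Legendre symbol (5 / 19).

1

Reciprocity: 5 ≡ 1 and 19 ≡ 3 (mod 4), so (5/19) = +(19/5).
Reduce top mod 5: now compute (4/5).
Pull out 2^2: since 5 ≡ 5 (mod 8), (2/5) = -1, so (2/5)^2 = +1.
Reached (1/5) = 1. Collecting the sign flips along the way, the symbol is +1.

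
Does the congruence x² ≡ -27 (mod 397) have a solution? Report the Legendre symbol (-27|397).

1

First reduce: -27 ≡ 370 (mod 397).
Pull out 2: since 397 ≡ 5 (mod 8), (2/397) = -1.
Reciprocity: 185 ≡ 1 and 397 ≡ 1 (mod 4), so (185/397) = +(397/185).
Reduce top mod 185: now compute (27/185).
Reciprocity: 27 ≡ 3 and 185 ≡ 1 (mod 4), so (27/185) = +(185/27).
Reduce top mod 27: now compute (23/27).
Reciprocity: 23 ≡ 3 and 27 ≡ 3 (mod 4), so (23/27) = −(27/23).
Reduce top mod 23: now compute (4/23).
Pull out 2^2: since 23 ≡ 7 (mod 8), (2/23) = +1, so (2/23)^2 = +1.
Reached (1/23) = 1. Collecting the sign flips along the way, the symbol is +1.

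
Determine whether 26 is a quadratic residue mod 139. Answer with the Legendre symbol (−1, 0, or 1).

-1

Pull out 2: since 139 ≡ 3 (mod 8), (2/139) = -1.
Reciprocity: 13 ≡ 1 and 139 ≡ 3 (mod 4), so (13/139) = +(139/13).
Reduce top mod 13: now compute (9/13).
Reciprocity: 9 ≡ 1 and 13 ≡ 1 (mod 4), so (9/13) = +(13/9).
Reduce top mod 9: now compute (4/9).
Pull out 2^2: since 9 ≡ 1 (mod 8), (2/9) = +1, so (2/9)^2 = +1.
Reached (1/9) = 1. Collecting the sign flips along the way, the symbol is -1.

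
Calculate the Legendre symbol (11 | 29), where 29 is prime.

-1

Euler's criterion: (11/29) ≡ 11^14 (mod 29).
11^2 ≡ 5 (mod 29)
11^4 ≡ 25 (mod 29)
11^8 ≡ 16 (mod 29)
11^14 = 11^(8+4+2) ≡ 28 (mod 29).
Result is 28 ≡ −1, so (11/29) = −1.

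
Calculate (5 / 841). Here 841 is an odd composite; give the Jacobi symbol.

Reciprocity: 5 ≡ 1 and 841 ≡ 1 (mod 4), so (5/841) = +(841/5).
Reduce top mod 5: now compute (1/5).
Reached (1/5) = 1. Collecting the sign flips along the way, the symbol is +1.

1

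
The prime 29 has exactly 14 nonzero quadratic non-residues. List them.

Square k = 1,…,14 (k and 29−k give the same square):
1²=1, 2²=4, 3²=9, 4²=16, 5²=25, 6²≡7, 7²≡20, 8²≡6, 9²≡23, 10²≡13, 11²≡5, 12²≡28, 13²≡24, 14²≡22 (mod 29).
The residues are {1, 4, 5, 6, 7, 9, 13, 16, 20, 22, 23, 24, 25, 28}; the non-residues are the remaining 14 nonzero classes.

2, 3, 8, 10, 11, 12, 14, 15, 17, 18, 19, 21, 26, 27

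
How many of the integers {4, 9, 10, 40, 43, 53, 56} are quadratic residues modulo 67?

(4/67) = +1 → QR.
(9/67) = +1 → QR.
(10/67) = +1 → QR.
(40/67) = +1 → QR.
(43/67) = -1 → non-residue.
(53/67) = -1 → non-residue.
(56/67) = +1 → QR.
Total quadratic residues among the 7: 5.

5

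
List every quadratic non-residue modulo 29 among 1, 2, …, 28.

2 3 8 10 11 12 14 15 17 18 19 21 26 27

Square k = 1,…,14 (k and 29−k give the same square):
1²=1, 2²=4, 3²=9, 4²=16, 5²=25, 6²≡7, 7²≡20, 8²≡6, 9²≡23, 10²≡13, 11²≡5, 12²≡28, 13²≡24, 14²≡22 (mod 29).
The residues are {1, 4, 5, 6, 7, 9, 13, 16, 20, 22, 23, 24, 25, 28}; the non-residues are the remaining 14 nonzero classes.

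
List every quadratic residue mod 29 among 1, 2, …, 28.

1, 4, 5, 6, 7, 9, 13, 16, 20, 22, 23, 24, 25, 28

Square k = 1,…,14 (k and 29−k give the same square):
1²=1, 2²=4, 3²=9, 4²=16, 5²=25, 6²≡7, 7²≡20, 8²≡6, 9²≡23, 10²≡13, 11²≡5, 12²≡28, 13²≡24, 14²≡22 (mod 29).
So the quadratic residues mod 29 are {1, 4, 5, 6, 7, 9, 13, 16, 20, 22, 23, 24, 25, 28}.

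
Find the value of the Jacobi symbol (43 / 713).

Reciprocity: 43 ≡ 3 and 713 ≡ 1 (mod 4), so (43/713) = +(713/43).
Reduce top mod 43: now compute (25/43).
Reciprocity: 25 ≡ 1 and 43 ≡ 3 (mod 4), so (25/43) = +(43/25).
Reduce top mod 25: now compute (18/25).
Pull out 2: since 25 ≡ 1 (mod 8), (2/25) = +1.
Reciprocity: 9 ≡ 1 and 25 ≡ 1 (mod 4), so (9/25) = +(25/9).
Reduce top mod 9: now compute (7/9).
Reciprocity: 7 ≡ 3 and 9 ≡ 1 (mod 4), so (7/9) = +(9/7).
Reduce top mod 7: now compute (2/7).
Pull out 2: since 7 ≡ 7 (mod 8), (2/7) = +1.
Reached (1/7) = 1. Collecting the sign flips along the way, the symbol is +1.

1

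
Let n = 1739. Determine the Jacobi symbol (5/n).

Reciprocity: 5 ≡ 1 and 1739 ≡ 3 (mod 4), so (5/1739) = +(1739/5).
Reduce top mod 5: now compute (4/5).
Pull out 2^2: since 5 ≡ 5 (mod 8), (2/5) = -1, so (2/5)^2 = +1.
Reached (1/5) = 1. Collecting the sign flips along the way, the symbol is +1.

1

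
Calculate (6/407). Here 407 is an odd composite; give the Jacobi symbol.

Pull out 2: since 407 ≡ 7 (mod 8), (2/407) = +1.
Reciprocity: 3 ≡ 3 and 407 ≡ 3 (mod 4), so (3/407) = −(407/3).
Reduce top mod 3: now compute (2/3).
Pull out 2: since 3 ≡ 3 (mod 8), (2/3) = -1.
Reached (1/3) = 1. Collecting the sign flips along the way, the symbol is +1.

1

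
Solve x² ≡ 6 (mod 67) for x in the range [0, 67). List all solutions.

Since 67 ≡ 3 (mod 4), a square root of 6 is 6^((67+1)/4) = 6^17 mod 67.
Repeated squaring: 6^2≡36, 6^4≡23, 6^8≡60, 6^16≡49 (mod 67).
6^17 = 6^(16+1) ≡ 26 (mod 67).
Check: 26² = 676 ≡ 6 (mod 67). The two roots are 26 and 41.

26, 41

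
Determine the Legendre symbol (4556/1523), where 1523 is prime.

First reduce: 4556 ≡ 1510 (mod 1523).
Pull out 2: since 1523 ≡ 3 (mod 8), (2/1523) = -1.
Reciprocity: 755 ≡ 3 and 1523 ≡ 3 (mod 4), so (755/1523) = −(1523/755).
Reduce top mod 755: now compute (13/755).
Reciprocity: 13 ≡ 1 and 755 ≡ 3 (mod 4), so (13/755) = +(755/13).
Reduce top mod 13: now compute (1/13).
Reached (1/13) = 1. Collecting the sign flips along the way, the symbol is +1.

1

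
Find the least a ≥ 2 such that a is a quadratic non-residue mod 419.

(2/419) = −1, so 2 is the smallest positive non-residue mod 419.

2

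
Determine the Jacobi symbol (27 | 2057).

-1

Reciprocity: 27 ≡ 3 and 2057 ≡ 1 (mod 4), so (27/2057) = +(2057/27).
Reduce top mod 27: now compute (5/27).
Reciprocity: 5 ≡ 1 and 27 ≡ 3 (mod 4), so (5/27) = +(27/5).
Reduce top mod 5: now compute (2/5).
Pull out 2: since 5 ≡ 5 (mod 8), (2/5) = -1.
Reached (1/5) = 1. Collecting the sign flips along the way, the symbol is -1.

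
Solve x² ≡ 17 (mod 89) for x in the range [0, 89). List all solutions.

89 ≡ 1 (mod 4), so we find a root by search.
Trying successive values, 27² = 729 ≡ 17 (mod 89). The other root is 89 − 27 = 62.

27, 62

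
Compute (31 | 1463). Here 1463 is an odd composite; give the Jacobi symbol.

1

Reciprocity: 31 ≡ 3 and 1463 ≡ 3 (mod 4), so (31/1463) = −(1463/31).
Reduce top mod 31: now compute (6/31).
Pull out 2: since 31 ≡ 7 (mod 8), (2/31) = +1.
Reciprocity: 3 ≡ 3 and 31 ≡ 3 (mod 4), so (3/31) = −(31/3).
Reduce top mod 3: now compute (1/3).
Reached (1/3) = 1. Collecting the sign flips along the way, the symbol is +1.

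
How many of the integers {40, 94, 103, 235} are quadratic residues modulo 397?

1

(40/397) = +1 → QR.
(94/397) = -1 → non-residue.
(103/397) = -1 → non-residue.
(235/397) = -1 → non-residue.
Total quadratic residues among the 4: 1.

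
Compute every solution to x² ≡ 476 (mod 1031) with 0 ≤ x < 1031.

Since 1031 ≡ 3 (mod 4), a square root of 476 is 476^((1031+1)/4) = 476^258 mod 1031.
Repeated squaring: 476^2≡787, 476^4≡769, 476^8≡598, 476^16≡878, 476^32≡727, 476^64≡657, 476^128≡691, 476^256≡128 (mod 1031).
476^258 = 476^(256+2) ≡ 729 (mod 1031).
Check: 729² = 531441 ≡ 476 (mod 1031). The two roots are 302 and 729.

302, 729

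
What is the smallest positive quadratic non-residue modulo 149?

(2/149) = −1, so 2 is the smallest positive non-residue mod 149.

2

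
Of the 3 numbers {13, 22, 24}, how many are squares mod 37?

(13/37) = -1 → non-residue.
(22/37) = -1 → non-residue.
(24/37) = -1 → non-residue.
Total quadratic residues among the 3: 0.

0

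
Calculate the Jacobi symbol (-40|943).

1

First reduce: -40 ≡ 903 (mod 943).
Reciprocity: 903 ≡ 3 and 943 ≡ 3 (mod 4), so (903/943) = −(943/903).
Reduce top mod 903: now compute (40/903).
Pull out 2^3: since 903 ≡ 7 (mod 8), (2/903) = +1, so (2/903)^3 = +1.
Reciprocity: 5 ≡ 1 and 903 ≡ 3 (mod 4), so (5/903) = +(903/5).
Reduce top mod 5: now compute (3/5).
Reciprocity: 3 ≡ 3 and 5 ≡ 1 (mod 4), so (3/5) = +(5/3).
Reduce top mod 3: now compute (2/3).
Pull out 2: since 3 ≡ 3 (mod 8), (2/3) = -1.
Reached (1/3) = 1. Collecting the sign flips along the way, the symbol is +1.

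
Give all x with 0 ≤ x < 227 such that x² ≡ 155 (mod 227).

Since 227 ≡ 3 (mod 4), a square root of 155 is 155^((227+1)/4) = 155^57 mod 227.
Repeated squaring: 155^2≡190, 155^4≡7, 155^8≡49, 155^16≡131, 155^32≡136 (mod 227).
155^57 = 155^(32+16+8+1) ≡ 90 (mod 227).
Check: 90² = 8100 ≡ 155 (mod 227). The two roots are 90 and 137.

90, 137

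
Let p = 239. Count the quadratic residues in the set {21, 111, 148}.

(21/239) = -1 → non-residue.
(111/239) = -1 → non-residue.
(148/239) = -1 → non-residue.
Total quadratic residues among the 3: 0.

0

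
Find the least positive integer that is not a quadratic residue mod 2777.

(2/2777) = +1, so 2 is a residue.
(3/2777) = −1, so 3 is the smallest positive non-residue mod 2777.

3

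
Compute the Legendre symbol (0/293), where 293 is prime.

0

Top reduces to 0: gcd > 1, so the symbol is 0.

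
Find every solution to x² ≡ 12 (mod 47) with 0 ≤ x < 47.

Since 47 ≡ 3 (mod 4), a square root of 12 is 12^((47+1)/4) = 12^12 mod 47.
Repeated squaring: 12^2≡3, 12^4≡9, 12^8≡34 (mod 47).
12^12 = 12^(8+4) ≡ 24 (mod 47).
Check: 24² = 576 ≡ 12 (mod 47). The two roots are 23 and 24.

23, 24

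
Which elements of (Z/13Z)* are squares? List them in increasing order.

1, 3, 4, 9, 10, 12

Square k = 1,…,6 (k and 13−k give the same square):
1²=1, 2²=4, 3²=9, 4²≡3, 5²≡12, 6²≡10 (mod 13).
So the quadratic residues mod 13 are {1, 3, 4, 9, 10, 12}.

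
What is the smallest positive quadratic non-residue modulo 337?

5

(2/337) = +1, so 2 is a residue.
(3/337) = +1, so 3 is a residue.
(4/337) = +1, so 4 is a residue.
(5/337) = −1, so 5 is the smallest positive non-residue mod 337.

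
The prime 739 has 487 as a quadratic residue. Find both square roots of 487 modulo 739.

52, 687

Since 739 ≡ 3 (mod 4), a square root of 487 is 487^((739+1)/4) = 487^185 mod 739.
Repeated squaring: 487^2≡689, 487^4≡283, 487^8≡277, 487^16≡612, 487^32≡610, 487^64≡383, 487^128≡367 (mod 739).
487^185 = 487^(128+32+16+8+1) ≡ 687 (mod 739).
Check: 687² = 471969 ≡ 487 (mod 739). The two roots are 52 and 687.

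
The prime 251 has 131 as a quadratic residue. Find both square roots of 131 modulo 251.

70, 181

Since 251 ≡ 3 (mod 4), a square root of 131 is 131^((251+1)/4) = 131^63 mod 251.
Repeated squaring: 131^2≡93, 131^4≡115, 131^8≡173, 131^16≡60, 131^32≡86 (mod 251).
131^63 = 131^(32+16+8+4+2+1) ≡ 181 (mod 251).
Check: 181² = 32761 ≡ 131 (mod 251). The two roots are 70 and 181.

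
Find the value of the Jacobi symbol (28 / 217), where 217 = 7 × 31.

Pull out 2^2: since 217 ≡ 1 (mod 8), (2/217) = +1, so (2/217)^2 = +1.
Reciprocity: 7 ≡ 3 and 217 ≡ 1 (mod 4), so (7/217) = +(217/7).
Reduce top mod 7: now compute (0/7).
Top reduces to 0: gcd > 1, so the symbol is 0.

0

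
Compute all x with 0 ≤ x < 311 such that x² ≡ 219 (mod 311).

29, 282

Since 311 ≡ 3 (mod 4), a square root of 219 is 219^((311+1)/4) = 219^78 mod 311.
Repeated squaring: 219^2≡67, 219^4≡135, 219^8≡187, 219^16≡137, 219^32≡109, 219^64≡63 (mod 311).
219^78 = 219^(64+8+4+2) ≡ 282 (mod 311).
Check: 282² = 79524 ≡ 219 (mod 311). The two roots are 29 and 282.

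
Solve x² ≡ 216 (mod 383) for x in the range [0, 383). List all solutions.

Since 383 ≡ 3 (mod 4), a square root of 216 is 216^((383+1)/4) = 216^96 mod 383.
Repeated squaring: 216^2≡313, 216^4≡304, 216^8≡113, 216^16≡130, 216^32≡48, 216^64≡6 (mod 383).
216^96 = 216^(64+32) ≡ 288 (mod 383).
Check: 288² = 82944 ≡ 216 (mod 383). The two roots are 95 and 288.

95, 288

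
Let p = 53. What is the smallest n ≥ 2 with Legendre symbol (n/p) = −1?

(2/53) = −1, so 2 is the smallest positive non-residue mod 53.

2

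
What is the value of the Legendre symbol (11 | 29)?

Euler's criterion: (11/29) ≡ 11^14 (mod 29).
11^2 ≡ 5 (mod 29)
11^4 ≡ 25 (mod 29)
11^8 ≡ 16 (mod 29)
11^14 = 11^(8+4+2) ≡ 28 (mod 29).
Result is 28 ≡ −1, so (11/29) = −1.

-1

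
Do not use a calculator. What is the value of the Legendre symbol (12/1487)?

1

Pull out 2^2: since 1487 ≡ 7 (mod 8), (2/1487) = +1, so (2/1487)^2 = +1.
Reciprocity: 3 ≡ 3 and 1487 ≡ 3 (mod 4), so (3/1487) = −(1487/3).
Reduce top mod 3: now compute (2/3).
Pull out 2: since 3 ≡ 3 (mod 8), (2/3) = -1.
Reached (1/3) = 1. Collecting the sign flips along the way, the symbol is +1.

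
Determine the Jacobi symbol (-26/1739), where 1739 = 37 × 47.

1

First reduce: -26 ≡ 1713 (mod 1739).
Reciprocity: 1713 ≡ 1 and 1739 ≡ 3 (mod 4), so (1713/1739) = +(1739/1713).
Reduce top mod 1713: now compute (26/1713).
Pull out 2: since 1713 ≡ 1 (mod 8), (2/1713) = +1.
Reciprocity: 13 ≡ 1 and 1713 ≡ 1 (mod 4), so (13/1713) = +(1713/13).
Reduce top mod 13: now compute (10/13).
Pull out 2: since 13 ≡ 5 (mod 8), (2/13) = -1.
Reciprocity: 5 ≡ 1 and 13 ≡ 1 (mod 4), so (5/13) = +(13/5).
Reduce top mod 5: now compute (3/5).
Reciprocity: 3 ≡ 3 and 5 ≡ 1 (mod 4), so (3/5) = +(5/3).
Reduce top mod 3: now compute (2/3).
Pull out 2: since 3 ≡ 3 (mod 8), (2/3) = -1.
Reached (1/3) = 1. Collecting the sign flips along the way, the symbol is +1.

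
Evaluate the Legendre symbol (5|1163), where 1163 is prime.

-1

Reciprocity: 5 ≡ 1 and 1163 ≡ 3 (mod 4), so (5/1163) = +(1163/5).
Reduce top mod 5: now compute (3/5).
Reciprocity: 3 ≡ 3 and 5 ≡ 1 (mod 4), so (3/5) = +(5/3).
Reduce top mod 3: now compute (2/3).
Pull out 2: since 3 ≡ 3 (mod 8), (2/3) = -1.
Reached (1/3) = 1. Collecting the sign flips along the way, the symbol is -1.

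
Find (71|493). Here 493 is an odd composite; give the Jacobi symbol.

Reciprocity: 71 ≡ 3 and 493 ≡ 1 (mod 4), so (71/493) = +(493/71).
Reduce top mod 71: now compute (67/71).
Reciprocity: 67 ≡ 3 and 71 ≡ 3 (mod 4), so (67/71) = −(71/67).
Reduce top mod 67: now compute (4/67).
Pull out 2^2: since 67 ≡ 3 (mod 8), (2/67) = -1, so (2/67)^2 = +1.
Reached (1/67) = 1. Collecting the sign flips along the way, the symbol is -1.

-1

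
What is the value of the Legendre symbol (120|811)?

Euler's criterion: (120/811) ≡ 120^405 (mod 811).
120^2 ≡ 613 (mod 811)
120^4 ≡ 276 (mod 811)
120^8 ≡ 753 (mod 811)
120^16 ≡ 120 (mod 811)
120^32 ≡ 613 (mod 811)
120^64 ≡ 276 (mod 811)
120^128 ≡ 753 (mod 811)
120^256 ≡ 120 (mod 811)
120^405 = 120^(256+128+16+4+1) ≡ 1 (mod 811).
Result is 1, so (120/811) = 1.

1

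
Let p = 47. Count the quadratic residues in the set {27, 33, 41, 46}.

1

(27/47) = +1 → QR.
(33/47) = -1 → non-residue.
(41/47) = -1 → non-residue.
(46/47) = -1 → non-residue.
Total quadratic residues among the 4: 1.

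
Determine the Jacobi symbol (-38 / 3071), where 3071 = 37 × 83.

-1

First reduce: -38 ≡ 3033 (mod 3071).
Reciprocity: 3033 ≡ 1 and 3071 ≡ 3 (mod 4), so (3033/3071) = +(3071/3033).
Reduce top mod 3033: now compute (38/3033).
Pull out 2: since 3033 ≡ 1 (mod 8), (2/3033) = +1.
Reciprocity: 19 ≡ 3 and 3033 ≡ 1 (mod 4), so (19/3033) = +(3033/19).
Reduce top mod 19: now compute (12/19).
Pull out 2^2: since 19 ≡ 3 (mod 8), (2/19) = -1, so (2/19)^2 = +1.
Reciprocity: 3 ≡ 3 and 19 ≡ 3 (mod 4), so (3/19) = −(19/3).
Reduce top mod 3: now compute (1/3).
Reached (1/3) = 1. Collecting the sign flips along the way, the symbol is -1.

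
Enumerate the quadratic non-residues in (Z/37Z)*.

2,5,6,8,13,14,15,17,18,19,20,22,23,24,29,31,32,35

Square k = 1,…,18 (k and 37−k give the same square):
1²=1, 2²=4, 3²=9, 4²=16, 5²=25, 6²=36, 7²≡12, 8²≡27, 9²≡7, 10²≡26, 11²≡10, 12²≡33, 13²≡21, 14²≡11, 15²≡3, 16²≡34, 17²≡30, 18²≡28 (mod 37).
The residues are {1, 3, 4, 7, 9, 10, 11, 12, 16, 21, 25, 26, 27, 28, 30, 33, 34, 36}; the non-residues are the remaining 18 nonzero classes.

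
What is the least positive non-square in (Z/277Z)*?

(2/277) = −1, so 2 is the smallest positive non-residue mod 277.

2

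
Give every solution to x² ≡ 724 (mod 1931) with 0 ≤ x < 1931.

327, 1604

Since 1931 ≡ 3 (mod 4), a square root of 724 is 724^((1931+1)/4) = 724^483 mod 1931.
Repeated squaring: 724^2≡875, 724^4≡949, 724^8≡755, 724^16≡380, 724^32≡1506, 724^64≡1042, 724^128≡542, 724^256≡252 (mod 1931).
724^483 = 724^(256+128+64+32+2+1) ≡ 327 (mod 1931).
Check: 327² = 106929 ≡ 724 (mod 1931). The two roots are 327 and 1604.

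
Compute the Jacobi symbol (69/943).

0

Reciprocity: 69 ≡ 1 and 943 ≡ 3 (mod 4), so (69/943) = +(943/69).
Reduce top mod 69: now compute (46/69).
Pull out 2: since 69 ≡ 5 (mod 8), (2/69) = -1.
Reciprocity: 23 ≡ 3 and 69 ≡ 1 (mod 4), so (23/69) = +(69/23).
Reduce top mod 23: now compute (0/23).
Top reduces to 0: gcd > 1, so the symbol is 0.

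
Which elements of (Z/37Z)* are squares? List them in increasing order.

Square k = 1,…,18 (k and 37−k give the same square):
1²=1, 2²=4, 3²=9, 4²=16, 5²=25, 6²=36, 7²≡12, 8²≡27, 9²≡7, 10²≡26, 11²≡10, 12²≡33, 13²≡21, 14²≡11, 15²≡3, 16²≡34, 17²≡30, 18²≡28 (mod 37).
So the quadratic residues mod 37 are {1, 3, 4, 7, 9, 10, 11, 12, 16, 21, 25, 26, 27, 28, 30, 33, 34, 36}.

1,3,4,7,9,10,11,12,16,21,25,26,27,28,30,33,34,36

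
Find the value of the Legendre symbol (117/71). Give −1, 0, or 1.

-1

Euler's criterion: (117/71) ≡ 46^35 (mod 71).
46^2 ≡ 57 (mod 71)
46^4 ≡ 54 (mod 71)
46^8 ≡ 5 (mod 71)
46^16 ≡ 25 (mod 71)
46^32 ≡ 57 (mod 71)
46^35 = 46^(32+2+1) ≡ 70 (mod 71).
Result is 70 ≡ −1, so (117/71) = −1.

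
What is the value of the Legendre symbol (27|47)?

1

Reciprocity: 27 ≡ 3 and 47 ≡ 3 (mod 4), so (27/47) = −(47/27).
Reduce top mod 27: now compute (20/27).
Pull out 2^2: since 27 ≡ 3 (mod 8), (2/27) = -1, so (2/27)^2 = +1.
Reciprocity: 5 ≡ 1 and 27 ≡ 3 (mod 4), so (5/27) = +(27/5).
Reduce top mod 5: now compute (2/5).
Pull out 2: since 5 ≡ 5 (mod 8), (2/5) = -1.
Reached (1/5) = 1. Collecting the sign flips along the way, the symbol is +1.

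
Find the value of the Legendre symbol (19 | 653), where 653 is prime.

Reciprocity: 19 ≡ 3 and 653 ≡ 1 (mod 4), so (19/653) = +(653/19).
Reduce top mod 19: now compute (7/19).
Reciprocity: 7 ≡ 3 and 19 ≡ 3 (mod 4), so (7/19) = −(19/7).
Reduce top mod 7: now compute (5/7).
Reciprocity: 5 ≡ 1 and 7 ≡ 3 (mod 4), so (5/7) = +(7/5).
Reduce top mod 5: now compute (2/5).
Pull out 2: since 5 ≡ 5 (mod 8), (2/5) = -1.
Reached (1/5) = 1. Collecting the sign flips along the way, the symbol is +1.

1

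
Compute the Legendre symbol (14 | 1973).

Pull out 2: since 1973 ≡ 5 (mod 8), (2/1973) = -1.
Reciprocity: 7 ≡ 3 and 1973 ≡ 1 (mod 4), so (7/1973) = +(1973/7).
Reduce top mod 7: now compute (6/7).
Pull out 2: since 7 ≡ 7 (mod 8), (2/7) = +1.
Reciprocity: 3 ≡ 3 and 7 ≡ 3 (mod 4), so (3/7) = −(7/3).
Reduce top mod 3: now compute (1/3).
Reached (1/3) = 1. Collecting the sign flips along the way, the symbol is +1.

1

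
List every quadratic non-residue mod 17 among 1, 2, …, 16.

Square k = 1,…,8 (k and 17−k give the same square):
1²=1, 2²=4, 3²=9, 4²=16, 5²≡8, 6²≡2, 7²≡15, 8²≡13 (mod 17).
The residues are {1, 2, 4, 8, 9, 13, 15, 16}; the non-residues are the remaining 8 nonzero classes.

3 5 6 7 10 11 12 14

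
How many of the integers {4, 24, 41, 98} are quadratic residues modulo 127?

(4/127) = +1 → QR.
(24/127) = -1 → non-residue.
(41/127) = +1 → QR.
(98/127) = +1 → QR.
Total quadratic residues among the 4: 3.

3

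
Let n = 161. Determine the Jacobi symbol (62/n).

Pull out 2: since 161 ≡ 1 (mod 8), (2/161) = +1.
Reciprocity: 31 ≡ 3 and 161 ≡ 1 (mod 4), so (31/161) = +(161/31).
Reduce top mod 31: now compute (6/31).
Pull out 2: since 31 ≡ 7 (mod 8), (2/31) = +1.
Reciprocity: 3 ≡ 3 and 31 ≡ 3 (mod 4), so (3/31) = −(31/3).
Reduce top mod 3: now compute (1/3).
Reached (1/3) = 1. Collecting the sign flips along the way, the symbol is -1.

-1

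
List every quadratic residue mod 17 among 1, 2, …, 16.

Square k = 1,…,8 (k and 17−k give the same square):
1²=1, 2²=4, 3²=9, 4²=16, 5²≡8, 6²≡2, 7²≡15, 8²≡13 (mod 17).
So the quadratic residues mod 17 are {1, 2, 4, 8, 9, 13, 15, 16}.

1,2,4,8,9,13,15,16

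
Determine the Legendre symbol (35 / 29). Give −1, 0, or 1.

Euler's criterion: (35/29) ≡ 6^14 (mod 29).
6^2 ≡ 7 (mod 29)
6^4 ≡ 20 (mod 29)
6^8 ≡ 23 (mod 29)
6^14 = 6^(8+4+2) ≡ 1 (mod 29).
Result is 1, so (35/29) = 1.

1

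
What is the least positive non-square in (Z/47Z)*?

5

(2/47) = +1, so 2 is a residue.
(3/47) = +1, so 3 is a residue.
(4/47) = +1, so 4 is a residue.
(5/47) = −1, so 5 is the smallest positive non-residue mod 47.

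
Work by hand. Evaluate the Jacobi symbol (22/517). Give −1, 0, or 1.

Pull out 2: since 517 ≡ 5 (mod 8), (2/517) = -1.
Reciprocity: 11 ≡ 3 and 517 ≡ 1 (mod 4), so (11/517) = +(517/11).
Reduce top mod 11: now compute (0/11).
Top reduces to 0: gcd > 1, so the symbol is 0.

0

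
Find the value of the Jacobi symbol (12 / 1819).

-1

Pull out 2^2: since 1819 ≡ 3 (mod 8), (2/1819) = -1, so (2/1819)^2 = +1.
Reciprocity: 3 ≡ 3 and 1819 ≡ 3 (mod 4), so (3/1819) = −(1819/3).
Reduce top mod 3: now compute (1/3).
Reached (1/3) = 1. Collecting the sign flips along the way, the symbol is -1.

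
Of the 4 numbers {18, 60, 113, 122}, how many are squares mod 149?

(18/149) = -1 → non-residue.
(60/149) = -1 → non-residue.
(113/149) = +1 → QR.
(122/149) = -1 → non-residue.
Total quadratic residues among the 4: 1.

1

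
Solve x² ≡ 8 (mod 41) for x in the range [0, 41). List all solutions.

7, 34

41 ≡ 1 (mod 4), so we find a root by search.
Trying successive values, 7² = 49 ≡ 8 (mod 41). The other root is 41 − 7 = 34.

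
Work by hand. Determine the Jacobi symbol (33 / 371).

1

Reciprocity: 33 ≡ 1 and 371 ≡ 3 (mod 4), so (33/371) = +(371/33).
Reduce top mod 33: now compute (8/33).
Pull out 2^3: since 33 ≡ 1 (mod 8), (2/33) = +1, so (2/33)^3 = +1.
Reached (1/33) = 1. Collecting the sign flips along the way, the symbol is +1.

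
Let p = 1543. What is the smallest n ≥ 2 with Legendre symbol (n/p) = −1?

(2/1543) = +1, so 2 is a residue.
(3/1543) = −1, so 3 is the smallest positive non-residue mod 1543.

3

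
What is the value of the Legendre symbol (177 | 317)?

Reciprocity: 177 ≡ 1 and 317 ≡ 1 (mod 4), so (177/317) = +(317/177).
Reduce top mod 177: now compute (140/177).
Pull out 2^2: since 177 ≡ 1 (mod 8), (2/177) = +1, so (2/177)^2 = +1.
Reciprocity: 35 ≡ 3 and 177 ≡ 1 (mod 4), so (35/177) = +(177/35).
Reduce top mod 35: now compute (2/35).
Pull out 2: since 35 ≡ 3 (mod 8), (2/35) = -1.
Reached (1/35) = 1. Collecting the sign flips along the way, the symbol is -1.

-1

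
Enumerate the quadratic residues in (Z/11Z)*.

Square k = 1,…,5 (k and 11−k give the same square):
1²=1, 2²=4, 3²=9, 4²≡5, 5²≡3 (mod 11).
So the quadratic residues mod 11 are {1, 3, 4, 5, 9}.

1 3 4 5 9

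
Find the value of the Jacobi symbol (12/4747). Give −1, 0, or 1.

-1

Pull out 2^2: since 4747 ≡ 3 (mod 8), (2/4747) = -1, so (2/4747)^2 = +1.
Reciprocity: 3 ≡ 3 and 4747 ≡ 3 (mod 4), so (3/4747) = −(4747/3).
Reduce top mod 3: now compute (1/3).
Reached (1/3) = 1. Collecting the sign flips along the way, the symbol is -1.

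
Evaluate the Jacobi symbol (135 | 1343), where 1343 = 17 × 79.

-1

Reciprocity: 135 ≡ 3 and 1343 ≡ 3 (mod 4), so (135/1343) = −(1343/135).
Reduce top mod 135: now compute (128/135).
Pull out 2^7: since 135 ≡ 7 (mod 8), (2/135) = +1, so (2/135)^7 = +1.
Reached (1/135) = 1. Collecting the sign flips along the way, the symbol is -1.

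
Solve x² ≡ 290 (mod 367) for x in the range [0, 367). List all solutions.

Since 367 ≡ 3 (mod 4), a square root of 290 is 290^((367+1)/4) = 290^92 mod 367.
Repeated squaring: 290^2≡57, 290^4≡313, 290^8≡347, 290^16≡33, 290^32≡355, 290^64≡144 (mod 367).
290^92 = 290^(64+16+8+4) ≡ 32 (mod 367).
Check: 32² = 1024 ≡ 290 (mod 367). The two roots are 32 and 335.

32, 335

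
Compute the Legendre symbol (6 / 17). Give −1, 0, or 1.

-1

Euler's criterion: (6/17) ≡ 6^8 (mod 17).
6^2 ≡ 2 (mod 17)
6^4 ≡ 4 (mod 17)
6^8 ≡ 16 (mod 17)
6^8 = 6^(8) ≡ 16 (mod 17).
Result is 16 ≡ −1, so (6/17) = −1.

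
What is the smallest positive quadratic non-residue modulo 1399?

3

(2/1399) = +1, so 2 is a residue.
(3/1399) = −1, so 3 is the smallest positive non-residue mod 1399.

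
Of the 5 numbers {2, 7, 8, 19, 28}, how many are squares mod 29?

2

(2/29) = -1 → non-residue.
(7/29) = +1 → QR.
(8/29) = -1 → non-residue.
(19/29) = -1 → non-residue.
(28/29) = +1 → QR.
Total quadratic residues among the 5: 2.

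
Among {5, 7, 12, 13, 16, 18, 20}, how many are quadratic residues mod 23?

4

(5/23) = -1 → non-residue.
(7/23) = -1 → non-residue.
(12/23) = +1 → QR.
(13/23) = +1 → QR.
(16/23) = +1 → QR.
(18/23) = +1 → QR.
(20/23) = -1 → non-residue.
Total quadratic residues among the 7: 4.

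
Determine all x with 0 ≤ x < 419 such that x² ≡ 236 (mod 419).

115, 304

Since 419 ≡ 3 (mod 4), a square root of 236 is 236^((419+1)/4) = 236^105 mod 419.
Repeated squaring: 236^2≡388, 236^4≡123, 236^8≡45, 236^16≡349, 236^32≡291, 236^64≡43 (mod 419).
236^105 = 236^(64+32+8+1) ≡ 115 (mod 419).
Check: 115² = 13225 ≡ 236 (mod 419). The two roots are 115 and 304.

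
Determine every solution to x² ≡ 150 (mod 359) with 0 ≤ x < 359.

Since 359 ≡ 3 (mod 4), a square root of 150 is 150^((359+1)/4) = 150^90 mod 359.
Repeated squaring: 150^2≡242, 150^4≡47, 150^8≡55, 150^16≡153, 150^32≡74, 150^64≡91 (mod 359).
150^90 = 150^(64+16+8+2) ≡ 48 (mod 359).
Check: 48² = 2304 ≡ 150 (mod 359). The two roots are 48 and 311.

48, 311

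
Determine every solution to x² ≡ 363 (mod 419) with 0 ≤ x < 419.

Since 419 ≡ 3 (mod 4), a square root of 363 is 363^((419+1)/4) = 363^105 mod 419.
Repeated squaring: 363^2≡203, 363^4≡147, 363^8≡240, 363^16≡197, 363^32≡261, 363^64≡243 (mod 419).
363^105 = 363^(64+32+8+1) ≡ 100 (mod 419).
Check: 100² = 10000 ≡ 363 (mod 419). The two roots are 100 and 319.

100, 319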